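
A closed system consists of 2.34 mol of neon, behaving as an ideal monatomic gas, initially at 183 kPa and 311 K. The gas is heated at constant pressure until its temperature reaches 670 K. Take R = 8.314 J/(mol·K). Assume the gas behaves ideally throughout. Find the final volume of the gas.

V₁ = nRT₁/P₁ = 2.34×8.314×311/183 = 33.1 L.
Isobaric: P stays 183 kPa; V/T = const ⇒ T₂ = 670 K, V₂ = 71.2 L.

71.2 L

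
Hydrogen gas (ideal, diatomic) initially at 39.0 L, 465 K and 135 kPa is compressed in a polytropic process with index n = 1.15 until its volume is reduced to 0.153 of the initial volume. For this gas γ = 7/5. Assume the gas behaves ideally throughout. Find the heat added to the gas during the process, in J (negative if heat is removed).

n = P₁V₁/(RT₁) = 135×39.0/(8.314×465) = 1.36 mol.
Polytropic n=1.15: T₂ = T₁(V₁/V₂)^(n−1) = 465×(6.54)^0.15 = 616 K; P₂ = P₁(V₁/V₂)^n = 1170 kPa.
W = (P₁V₁−P₂V₂)/(n−1) = (135×39.0−1170×5.97)/0.15 = -11400 J.
ΔU = nCvΔT = 1.36×20.8×(616−465) = 4280 J.
Q = ΔU + W = -7140 J.

-7140 J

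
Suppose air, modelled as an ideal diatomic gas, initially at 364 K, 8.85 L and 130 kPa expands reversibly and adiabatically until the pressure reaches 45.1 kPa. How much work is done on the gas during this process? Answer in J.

-751 J

n = P₁V₁/(RT₁) = 130×8.85/(8.314×364) = 0.380 mol.
Adiabatic: T₂/T₁ = (P₂/P₁)^((γ−1)/γ) ⇒ T₂ = 364×(0.347)^0.286 = 269 K; V₂ = 18.9 L.
ΔU = nCvΔT = 0.380×20.8×(269−364) = -751 J.
Q = 0 for an adiabatic process, so W = −ΔU = 751 J.
Work done on the gas = −W_by = -751 J.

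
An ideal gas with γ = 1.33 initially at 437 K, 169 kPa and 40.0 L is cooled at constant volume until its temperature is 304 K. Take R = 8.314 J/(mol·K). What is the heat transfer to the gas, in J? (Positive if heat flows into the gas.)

-6230 J

n = P₁V₁/(RT₁) = 169×40.0/(8.314×437) = 1.86 mol.
Isochoric: V stays 40.0 L; P/T = const ⇒ T₂ = 304 K, P₂ = 118 kPa.
W = 0 (no volume change).
ΔU = nCvΔT = 1.86×25.2×(304−437) = -6230 J.
Q = ΔU = -6230 J.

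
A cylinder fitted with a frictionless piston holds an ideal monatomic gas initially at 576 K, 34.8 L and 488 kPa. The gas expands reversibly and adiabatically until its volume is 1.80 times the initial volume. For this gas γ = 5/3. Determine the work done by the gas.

n = P₁V₁/(RT₁) = 488×34.8/(8.314×576) = 3.55 mol.
Adiabatic: TV^(γ−1) = const ⇒ T₂ = 576×(0.556)^0.667 = 389 K; PV^γ = const ⇒ P₂ = 183 kPa.
ΔU = nCvΔT = 3.55×12.5×(389−576) = -8260 J.
Q = 0 for an adiabatic process, so W = −ΔU = 8260 J.

8260 J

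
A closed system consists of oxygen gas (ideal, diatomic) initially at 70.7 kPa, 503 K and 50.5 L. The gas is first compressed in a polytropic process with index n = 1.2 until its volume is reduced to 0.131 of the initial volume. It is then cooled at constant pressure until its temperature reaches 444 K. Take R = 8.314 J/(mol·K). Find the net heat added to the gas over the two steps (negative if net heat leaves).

-12200 J

n = P₁V₁/(RT₁) = 70.7×50.5/(8.314×503) = 0.854 mol.
Step 1 — Polytropic n=1.2: T₂ = T₁(V₁/V₂)^(n−1) = 503×(7.63)^0.20 = 755 K; P₂ = P₁(V₁/V₂)^n = 810 kPa.
W = (P₁V₁−P₂V₂)/(n−1) = (70.7×50.5−810×6.62)/0.20 = -8950 J.
ΔU = nCvΔT = 0.854×20.8×(755−503) = 4480 J.
Q = ΔU + W = -4480 J.
State after step 1: P = 810 kPa, V = 6.62 L, T = 755 K.
Step 2 — Isobaric: P stays 810 kPa; V/T = const ⇒ T₂ = 444 K, V₂ = 3.89 L.
W = PΔV = 810×(3.89−6.62) kPa·L = -2210 J.
ΔU = nCvΔT = 0.854×20.8×(444−755) = -5520 J.
Q = ΔU + W = nCpΔT = -7730 J.
Net over both steps: W = -11200 J, Q = -12200 J, ΔU = -1050 J.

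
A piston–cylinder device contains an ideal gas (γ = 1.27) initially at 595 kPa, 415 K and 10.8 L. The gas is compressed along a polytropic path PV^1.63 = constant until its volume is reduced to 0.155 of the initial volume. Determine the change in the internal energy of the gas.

53200 J

n = P₁V₁/(RT₁) = 595×10.8/(8.314×415) = 1.86 mol.
Polytropic n=1.63: T₂ = T₁(V₁/V₂)^(n−1) = 415×(6.45)^0.63 = 1340 K; P₂ = P₁(V₁/V₂)^n = 12400 kPa.
For an ideal gas ΔU = nCvΔT with Cv = R/(γ−1) = 30.8 J/(mol·K).
ΔU = 1.86×30.8×(1340−415) = 53200 J.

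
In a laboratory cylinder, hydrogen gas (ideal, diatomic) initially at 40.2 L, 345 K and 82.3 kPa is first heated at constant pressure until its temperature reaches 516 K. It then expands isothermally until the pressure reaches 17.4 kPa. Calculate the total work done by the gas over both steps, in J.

n = P₁V₁/(RT₁) = 82.3×40.2/(8.314×345) = 1.15 mol.
Step 1 — Isobaric: P stays 82.3 kPa; V/T = const ⇒ T₂ = 516 K, V₂ = 60.1 L.
W = PΔV = 82.3×(60.1−40.2) kPa·L = 1640 J.
ΔU = nCvΔT = 1.15×20.8×(516−345) = 4100 J.
Q = ΔU + W = nCpΔT = 5740 J.
State after step 1: P = 82.3 kPa, V = 60.1 L, T = 516 K.
Step 2 — Isothermal: T stays 516 K; PV = const ⇒ V₂ = 284 L, P₂ = 17.4 kPa.
ΔU = 0 (ideal gas, T constant).
W = nRT ln(V₂/V₁) = 1.15×8.314×516×ln(4.73) = 7690 J.
Q = ΔU + W = 7690 J.
Net over both steps: W = 9330 J, Q = 13400 J, ΔU = 4100 J.

9330 J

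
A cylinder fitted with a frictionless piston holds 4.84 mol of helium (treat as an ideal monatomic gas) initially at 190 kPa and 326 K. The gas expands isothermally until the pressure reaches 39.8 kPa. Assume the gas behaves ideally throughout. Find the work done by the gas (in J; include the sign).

V₁ = nRT₁/P₁ = 4.84×8.314×326/190 = 69.0 L.
Isothermal: T stays 326 K; PV = const ⇒ V₂ = 330 L, P₂ = 39.8 kPa.
W = nRT ln(V₂/V₁) = 4.84×8.314×326×ln(4.77) = 20500 J.

20500 J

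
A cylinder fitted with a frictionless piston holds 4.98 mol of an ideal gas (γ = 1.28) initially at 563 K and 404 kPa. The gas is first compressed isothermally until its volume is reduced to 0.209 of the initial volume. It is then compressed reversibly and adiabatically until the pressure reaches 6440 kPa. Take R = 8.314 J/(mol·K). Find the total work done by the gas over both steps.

-61600 J

V₁ = nRT₁/P₁ = 4.98×8.314×563/404 = 57.7 L.
Step 1 — Isothermal: T stays 563 K; PV = const ⇒ V₂ = 12.1 L, P₂ = 1930 kPa.
ΔU = 0 (ideal gas, T constant).
W = nRT ln(V₂/V₁) = 4.98×8.314×563×ln(0.209) = -36500 J.
Q = ΔU + W = -36500 J.
State after step 1: P = 1930 kPa, V = 12.1 L, T = 563 K.
Step 2 — Adiabatic: T₂/T₁ = (P₂/P₁)^((γ−1)/γ) ⇒ T₂ = 563×(3.33)^0.219 = 733 K; V₂ = 4.71 L.
ΔU = nCvΔT = 4.98×29.7×(733−563) = 25100 J.
Q = 0 for an adiabatic process, so W = −ΔU = -25100 J.
Net over both steps: W = -61600 J, Q = -36500 J, ΔU = 25100 J.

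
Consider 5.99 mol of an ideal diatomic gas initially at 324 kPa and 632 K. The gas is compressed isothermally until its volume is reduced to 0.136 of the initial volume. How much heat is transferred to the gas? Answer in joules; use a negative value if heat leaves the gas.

V₁ = nRT₁/P₁ = 5.99×8.314×632/324 = 97.1 L.
Isothermal: T stays 632 K; PV = const ⇒ V₂ = 13.2 L, P₂ = 2380 kPa.
ΔU = 0 (ideal gas, T constant).
W = nRT ln(V₂/V₁) = 5.99×8.314×632×ln(0.136) = -62800 J.
Q = ΔU + W = -62800 J.

-62800 J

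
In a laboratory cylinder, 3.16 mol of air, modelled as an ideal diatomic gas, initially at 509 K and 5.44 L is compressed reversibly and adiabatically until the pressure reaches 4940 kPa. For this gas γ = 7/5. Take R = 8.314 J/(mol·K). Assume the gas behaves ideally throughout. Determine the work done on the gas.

P₁ = nRT₁/V₁ = 3.16×8.314×509/5.44 = 2460 kPa.
Adiabatic: T₂/T₁ = (P₂/P₁)^((γ−1)/γ) ⇒ T₂ = 509×(2.01)^0.286 = 621 K; V₂ = 3.30 L.
ΔU = nCvΔT = 3.16×20.8×(621−509) = 7380 J.
Q = 0 for an adiabatic process, so W = −ΔU = -7380 J.
Work done on the gas = −W_by = 7380 J.

7380 J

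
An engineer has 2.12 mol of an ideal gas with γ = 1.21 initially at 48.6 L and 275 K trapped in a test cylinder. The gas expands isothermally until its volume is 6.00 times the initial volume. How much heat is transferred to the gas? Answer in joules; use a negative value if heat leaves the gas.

P₁ = nRT₁/V₁ = 2.12×8.314×275/48.6 = 99.7 kPa.
Isothermal: T stays 275 K; PV = const ⇒ V₂ = 292 L, P₂ = 16.6 kPa.
ΔU = 0 (ideal gas, T constant).
W = nRT ln(V₂/V₁) = 2.12×8.314×275×ln(6.00) = 8680 J.
Q = ΔU + W = 8680 J.

8680 J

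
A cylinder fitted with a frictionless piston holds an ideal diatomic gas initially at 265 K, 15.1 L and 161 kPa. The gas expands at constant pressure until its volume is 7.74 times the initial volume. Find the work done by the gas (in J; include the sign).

n = P₁V₁/(RT₁) = 161×15.1/(8.314×265) = 1.10 mol.
Isobaric: P stays 161 kPa; V/T = const ⇒ T₂ = 2050 K, V₂ = 117 L.
W = PΔV = 161×(117−15.1) kPa·L = 16400 J.

16400 J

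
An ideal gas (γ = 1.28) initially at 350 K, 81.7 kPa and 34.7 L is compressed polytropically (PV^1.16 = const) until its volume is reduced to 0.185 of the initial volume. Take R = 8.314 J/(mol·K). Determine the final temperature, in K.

458 K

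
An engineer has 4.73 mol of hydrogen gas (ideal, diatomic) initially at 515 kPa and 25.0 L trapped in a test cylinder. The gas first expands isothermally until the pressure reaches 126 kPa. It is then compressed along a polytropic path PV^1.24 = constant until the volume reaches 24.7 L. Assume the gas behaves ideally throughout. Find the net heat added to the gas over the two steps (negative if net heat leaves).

9410 J

T₁ = P₁V₁/(nR) = 515×25.0/(4.73×8.314) = 327 K.
Step 1 — Isothermal: T stays 327 K; PV = const ⇒ V₂ = 102 L, P₂ = 126 kPa.
ΔU = 0 (ideal gas, T constant).
W = nRT ln(V₂/V₁) = 4.73×8.314×327×ln(4.09) = 18100 J.
Q = ΔU + W = 18100 J.
State after step 1: P = 126 kPa, V = 102 L, T = 327 K.
Step 2 — Polytropic n=1.24: T₂ = T₁(V₁/V₂)^(n−1) = 327×(4.14)^0.24 = 460 K; P₂ = P₁(V₁/V₂)^n = 733 kPa.
W = (P₁V₁−P₂V₂)/(n−1) = (126×102−733×24.7)/0.24 = -21800 J.
ΔU = nCvΔT = 4.73×20.8×(460−327) = 13100 J.
Q = ΔU + W = -8710 J.
Net over both steps: W = -3660 J, Q = 9410 J, ΔU = 13100 J.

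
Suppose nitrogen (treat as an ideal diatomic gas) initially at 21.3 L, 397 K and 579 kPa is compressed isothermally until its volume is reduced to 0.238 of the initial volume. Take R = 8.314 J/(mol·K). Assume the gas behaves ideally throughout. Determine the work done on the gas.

n = P₁V₁/(RT₁) = 579×21.3/(8.314×397) = 3.74 mol.
Isothermal: T stays 397 K; PV = const ⇒ V₂ = 5.07 L, P₂ = 2430 kPa.
W = nRT ln(V₂/V₁) = 3.74×8.314×397×ln(0.238) = -17700 J.
Work done on the gas = −W_by = 17700 J.

17700 J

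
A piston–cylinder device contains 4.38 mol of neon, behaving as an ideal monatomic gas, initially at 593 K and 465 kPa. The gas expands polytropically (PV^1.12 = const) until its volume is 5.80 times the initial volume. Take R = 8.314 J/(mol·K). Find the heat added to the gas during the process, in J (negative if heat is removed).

V₁ = nRT₁/P₁ = 4.38×8.314×593/465 = 46.4 L.
Polytropic n=1.12: T₂ = T₁(V₁/V₂)^(n−1) = 593×(0.172)^0.12 = 480 K; P₂ = P₁(V₁/V₂)^n = 64.9 kPa.
W = (P₁V₁−P₂V₂)/(n−1) = (465×46.4−64.9×269)/0.12 = 34200 J.
ΔU = nCvΔT = 4.38×12.5×(480−593) = -6160 J.
Q = ΔU + W = 28100 J.

28100 J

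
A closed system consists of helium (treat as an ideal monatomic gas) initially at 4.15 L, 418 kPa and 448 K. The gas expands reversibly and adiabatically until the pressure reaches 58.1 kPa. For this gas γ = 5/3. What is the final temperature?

Adiabatic: T₂/T₁ = (P₂/P₁)^((γ−1)/γ) ⇒ T₂ = 448×(0.139)^0.400 = 203 K; V₂ = 13.6 L.

203 K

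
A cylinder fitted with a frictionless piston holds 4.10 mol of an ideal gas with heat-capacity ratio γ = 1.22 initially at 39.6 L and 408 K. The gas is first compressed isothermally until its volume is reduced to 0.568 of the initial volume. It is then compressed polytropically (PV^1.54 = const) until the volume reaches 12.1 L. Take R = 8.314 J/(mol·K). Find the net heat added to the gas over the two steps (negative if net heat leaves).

P₁ = nRT₁/V₁ = 4.10×8.314×408/39.6 = 351 kPa.
Step 1 — Isothermal: T stays 408 K; PV = const ⇒ V₂ = 22.5 L, P₂ = 618 kPa.
ΔU = 0 (ideal gas, T constant).
W = nRT ln(V₂/V₁) = 4.10×8.314×408×ln(0.568) = -7870 J.
Q = ΔU + W = -7870 J.
State after step 1: P = 618 kPa, V = 22.5 L, T = 408 K.
Step 2 — Polytropic n=1.54: T₂ = T₁(V₁/V₂)^(n−1) = 408×(1.86)^0.54 = 570 K; P₂ = P₁(V₁/V₂)^n = 1610 kPa.
W = (P₁V₁−P₂V₂)/(n−1) = (618×22.5−1610×12.1)/0.54 = -10200 J.
ΔU = nCvΔT = 4.10×37.8×(570−408) = 25100 J.
Q = ΔU + W = 14900 J.
Net over both steps: W = -18100 J, Q = 7030 J, ΔU = 25100 J.

7030 J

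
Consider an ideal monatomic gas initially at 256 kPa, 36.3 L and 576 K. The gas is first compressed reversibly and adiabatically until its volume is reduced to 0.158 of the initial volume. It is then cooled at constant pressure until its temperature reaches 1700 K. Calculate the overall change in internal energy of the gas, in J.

n = P₁V₁/(RT₁) = 256×36.3/(8.314×576) = 1.94 mol.
Step 1 — Adiabatic: TV^(γ−1) = const ⇒ T₂ = 576×(6.33)^0.667 = 1970 K; PV^γ = const ⇒ P₂ = 5540 kPa.
ΔU = nCvΔT = 1.94×12.5×(1970−576) = 33800 J.
Q = 0 for an adiabatic process, so W = −ΔU = -33800 J.
State after step 1: P = 5540 kPa, V = 5.74 L, T = 1970 K.
Step 2 — Isobaric: P stays 5540 kPa; V/T = const ⇒ T₂ = 1700 K, V₂ = 4.95 L.
W = PΔV = 5540×(4.95−5.74) kPa·L = -4370 J.
ΔU = nCvΔT = 1.94×12.5×(1700−1970) = -6550 J.
Q = ΔU + W = nCpΔT = -10900 J.
Net over both steps: W = -38100 J, Q = -10900 J, ΔU = 27200 J.

27200 J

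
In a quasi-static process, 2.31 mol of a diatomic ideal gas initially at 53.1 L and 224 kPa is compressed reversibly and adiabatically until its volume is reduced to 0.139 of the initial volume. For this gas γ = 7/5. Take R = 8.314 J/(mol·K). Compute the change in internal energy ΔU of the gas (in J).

T₁ = P₁V₁/(nR) = 224×53.1/(2.31×8.314) = 619 K.
Adiabatic: TV^(γ−1) = const ⇒ T₂ = 619×(7.19)^0.400 = 1360 K; PV^γ = const ⇒ P₂ = 3550 kPa.
For an ideal gas ΔU = nCvΔT with Cv = (5/2)R = 20.8 J/(mol·K).
ΔU = 2.31×20.8×(1360−619) = 35700 J.

35700 J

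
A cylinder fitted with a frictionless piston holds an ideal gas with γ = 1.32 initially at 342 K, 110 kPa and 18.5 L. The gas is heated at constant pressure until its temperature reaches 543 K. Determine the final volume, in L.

29.4 L

Isobaric: P stays 110 kPa; V/T = const ⇒ T₂ = 543 K, V₂ = 29.4 L.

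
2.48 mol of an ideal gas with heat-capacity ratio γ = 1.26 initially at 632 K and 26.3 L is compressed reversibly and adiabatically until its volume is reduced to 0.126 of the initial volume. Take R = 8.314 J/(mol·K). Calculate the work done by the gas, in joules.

-35800 J

P₁ = nRT₁/V₁ = 2.48×8.314×632/26.3 = 495 kPa.
Adiabatic: TV^(γ−1) = const ⇒ T₂ = 632×(7.94)^0.260 = 1080 K; PV^γ = const ⇒ P₂ = 6740 kPa.
ΔU = nCvΔT = 2.48×32.0×(1080−632) = 35800 J.
Q = 0 for an adiabatic process, so W = −ΔU = -35800 J.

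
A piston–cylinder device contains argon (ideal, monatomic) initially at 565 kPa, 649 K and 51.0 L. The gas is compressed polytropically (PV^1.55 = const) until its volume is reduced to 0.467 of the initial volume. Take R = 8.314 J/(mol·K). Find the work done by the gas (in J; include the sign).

n = P₁V₁/(RT₁) = 565×51.0/(8.314×649) = 5.34 mol.
Polytropic n=1.55: T₂ = T₁(V₁/V₂)^(n−1) = 649×(2.14)^0.55 = 987 K; P₂ = P₁(V₁/V₂)^n = 1840 kPa.
W = (P₁V₁−P₂V₂)/(n−1) = (565×51.0−1840×23.8)/0.55 = -27200 J.

-27200 J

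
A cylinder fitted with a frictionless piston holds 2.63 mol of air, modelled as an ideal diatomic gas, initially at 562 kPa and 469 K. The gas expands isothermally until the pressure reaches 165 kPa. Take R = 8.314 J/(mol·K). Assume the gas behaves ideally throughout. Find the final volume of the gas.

62.2 L

V₁ = nRT₁/P₁ = 2.63×8.314×469/562 = 18.2 L.
Isothermal: T stays 469 K; PV = const ⇒ V₂ = 62.2 L, P₂ = 165 kPa.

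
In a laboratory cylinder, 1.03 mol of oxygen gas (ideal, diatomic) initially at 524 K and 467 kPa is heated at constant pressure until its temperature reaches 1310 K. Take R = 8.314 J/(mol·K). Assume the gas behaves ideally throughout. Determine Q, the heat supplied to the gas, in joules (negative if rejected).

23600 J

V₁ = nRT₁/P₁ = 1.03×8.314×524/467 = 9.61 L.
Isobaric: P stays 467 kPa; V/T = const ⇒ T₂ = 1310 K, V₂ = 24.0 L.
W = PΔV = 467×(24.0−9.61) kPa·L = 6730 J.
ΔU = nCvΔT = 1.03×20.8×(1310−524) = 16800 J.
Q = ΔU + W = nCpΔT = 23600 J.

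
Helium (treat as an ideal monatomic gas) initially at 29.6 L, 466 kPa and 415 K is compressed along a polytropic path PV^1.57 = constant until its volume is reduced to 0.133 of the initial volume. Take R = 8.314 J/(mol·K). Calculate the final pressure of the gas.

11100 kPa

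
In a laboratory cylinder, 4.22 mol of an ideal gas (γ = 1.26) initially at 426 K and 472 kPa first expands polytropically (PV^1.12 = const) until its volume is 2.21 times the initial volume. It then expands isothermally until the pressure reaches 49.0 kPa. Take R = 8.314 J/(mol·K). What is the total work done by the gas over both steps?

V₁ = nRT₁/P₁ = 4.22×8.314×426/472 = 31.7 L.
Step 1 — Polytropic n=1.12: T₂ = T₁(V₁/V₂)^(n−1) = 426×(0.452)^0.12 = 387 K; P₂ = P₁(V₁/V₂)^n = 194 kPa.
W = (P₁V₁−P₂V₂)/(n−1) = (472×31.7−194×70.0)/0.12 = 11300 J.
ΔU = nCvΔT = 4.22×32.0×(387−426) = -5220 J.
Q = ΔU + W = 6090 J.
State after step 1: P = 194 kPa, V = 70.0 L, T = 387 K.
Step 2 — Isothermal: T stays 387 K; PV = const ⇒ V₂ = 277 L, P₂ = 49.0 kPa.
ΔU = 0 (ideal gas, T constant).
W = nRT ln(V₂/V₁) = 4.22×8.314×387×ln(3.96) = 18700 J.
Q = ΔU + W = 18700 J.
Net over both steps: W = 30000 J, Q = 24800 J, ΔU = -5220 J.

30000 J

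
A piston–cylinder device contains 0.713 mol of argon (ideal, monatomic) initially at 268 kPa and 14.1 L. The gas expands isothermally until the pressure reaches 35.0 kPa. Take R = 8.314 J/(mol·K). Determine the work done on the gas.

T₁ = P₁V₁/(nR) = 268×14.1/(0.713×8.314) = 637 K.
Isothermal: T stays 637 K; PV = const ⇒ V₂ = 108 L, P₂ = 35.0 kPa.
W = nRT ln(V₂/V₁) = 0.713×8.314×637×ln(7.66) = 7690 J.
Work done on the gas = −W_by = -7690 J.

-7690 J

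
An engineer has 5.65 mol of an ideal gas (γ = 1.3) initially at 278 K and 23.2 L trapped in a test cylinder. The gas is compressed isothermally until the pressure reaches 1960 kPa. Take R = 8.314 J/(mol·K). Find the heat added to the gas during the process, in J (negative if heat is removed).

P₁ = nRT₁/V₁ = 5.65×8.314×278/23.2 = 563 kPa.
Isothermal: T stays 278 K; PV = const ⇒ V₂ = 6.66 L, P₂ = 1960 kPa.
ΔU = 0 (ideal gas, T constant).
W = nRT ln(V₂/V₁) = 5.65×8.314×278×ln(0.287) = -16300 J.
Q = ΔU + W = -16300 J.

-16300 J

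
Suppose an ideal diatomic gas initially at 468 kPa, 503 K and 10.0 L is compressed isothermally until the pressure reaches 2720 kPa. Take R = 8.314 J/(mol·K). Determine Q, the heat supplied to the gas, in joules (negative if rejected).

n = P₁V₁/(RT₁) = 468×10.0/(8.314×503) = 1.12 mol.
Isothermal: T stays 503 K; PV = const ⇒ V₂ = 1.72 L, P₂ = 2720 kPa.
ΔU = 0 (ideal gas, T constant).
W = nRT ln(V₂/V₁) = 1.12×8.314×503×ln(0.172) = -8240 J.
Q = ΔU + W = -8240 J.

-8240 J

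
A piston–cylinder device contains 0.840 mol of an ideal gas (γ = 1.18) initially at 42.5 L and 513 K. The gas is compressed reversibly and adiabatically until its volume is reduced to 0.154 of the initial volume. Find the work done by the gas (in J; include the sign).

-7970 J

P₁ = nRT₁/V₁ = 0.840×8.314×513/42.5 = 84.3 kPa.
Adiabatic: TV^(γ−1) = const ⇒ T₂ = 513×(6.49)^0.180 = 718 K; PV^γ = const ⇒ P₂ = 767 kPa.
ΔU = nCvΔT = 0.840×46.2×(718−513) = 7970 J.
Q = 0 for an adiabatic process, so W = −ΔU = -7970 J.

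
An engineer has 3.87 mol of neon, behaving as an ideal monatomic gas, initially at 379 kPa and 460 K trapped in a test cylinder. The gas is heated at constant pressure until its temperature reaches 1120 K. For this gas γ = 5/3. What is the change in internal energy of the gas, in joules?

31900 J

V₁ = nRT₁/P₁ = 3.87×8.314×460/379 = 39.1 L.
Isobaric: P stays 379 kPa; V/T = const ⇒ T₂ = 1120 K, V₂ = 95.1 L.
For an ideal gas ΔU = nCvΔT with Cv = (3/2)R = 12.5 J/(mol·K).
ΔU = 3.87×12.5×(1120−460) = 31900 J.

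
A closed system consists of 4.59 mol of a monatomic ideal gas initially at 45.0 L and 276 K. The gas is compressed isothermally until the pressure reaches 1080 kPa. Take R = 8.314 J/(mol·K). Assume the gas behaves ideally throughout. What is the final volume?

9.75 L

P₁ = nRT₁/V₁ = 4.59×8.314×276/45.0 = 234 kPa.
Isothermal: T stays 276 K; PV = const ⇒ V₂ = 9.75 L, P₂ = 1080 kPa.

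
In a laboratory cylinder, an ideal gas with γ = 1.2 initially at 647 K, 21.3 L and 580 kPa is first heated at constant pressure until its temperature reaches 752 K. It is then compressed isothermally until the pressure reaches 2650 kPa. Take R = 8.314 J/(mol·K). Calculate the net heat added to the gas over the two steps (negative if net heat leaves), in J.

-9790 J

n = P₁V₁/(RT₁) = 580×21.3/(8.314×647) = 2.30 mol.
Step 1 — Isobaric: P stays 580 kPa; V/T = const ⇒ T₂ = 752 K, V₂ = 24.8 L.
W = PΔV = 580×(24.8−21.3) kPa·L = 2000 J.
ΔU = nCvΔT = 2.30×41.6×(752−647) = 10000 J.
Q = ΔU + W = nCpΔT = 12000 J.
State after step 1: P = 580 kPa, V = 24.8 L, T = 752 K.
Step 2 — Isothermal: T stays 752 K; PV = const ⇒ V₂ = 5.42 L, P₂ = 2650 kPa.
ΔU = 0 (ideal gas, T constant).
W = nRT ln(V₂/V₁) = 2.30×8.314×752×ln(0.219) = -21800 J.
Q = ΔU + W = -21800 J.
Net over both steps: W = -19800 J, Q = -9790 J, ΔU = 10000 J.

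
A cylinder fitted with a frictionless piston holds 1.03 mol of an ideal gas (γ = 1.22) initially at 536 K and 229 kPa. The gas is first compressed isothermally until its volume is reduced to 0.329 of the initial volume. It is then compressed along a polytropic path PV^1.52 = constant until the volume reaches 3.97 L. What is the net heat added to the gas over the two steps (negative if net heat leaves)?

-1470 J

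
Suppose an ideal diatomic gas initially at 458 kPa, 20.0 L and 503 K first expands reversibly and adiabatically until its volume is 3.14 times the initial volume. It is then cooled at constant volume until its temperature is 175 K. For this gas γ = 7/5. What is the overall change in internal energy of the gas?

-14900 J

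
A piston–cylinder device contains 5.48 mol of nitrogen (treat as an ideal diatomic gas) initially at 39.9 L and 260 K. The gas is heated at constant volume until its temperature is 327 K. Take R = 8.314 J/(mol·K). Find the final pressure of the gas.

373 kPa

P₁ = nRT₁/V₁ = 5.48×8.314×260/39.9 = 297 kPa.
Isochoric: V stays 39.9 L; P/T = const ⇒ T₂ = 327 K, P₂ = 373 kPa.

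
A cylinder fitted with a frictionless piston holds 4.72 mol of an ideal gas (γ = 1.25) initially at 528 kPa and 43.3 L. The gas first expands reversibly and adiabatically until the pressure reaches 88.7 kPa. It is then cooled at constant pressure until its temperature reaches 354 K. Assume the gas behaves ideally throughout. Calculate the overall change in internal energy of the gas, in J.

-35900 J

T₁ = P₁V₁/(nR) = 528×43.3/(4.72×8.314) = 583 K.
Step 1 — Adiabatic: T₂/T₁ = (P₂/P₁)^((γ−1)/γ) ⇒ T₂ = 583×(0.168)^0.200 = 408 K; V₂ = 180 L.
ΔU = nCvΔT = 4.72×33.3×(408−583) = -27400 J.
Q = 0 for an adiabatic process, so W = −ΔU = 27400 J.
State after step 1: P = 88.7 kPa, V = 180 L, T = 408 K.
Step 2 — Isobaric: P stays 88.7 kPa; V/T = const ⇒ T₂ = 354 K, V₂ = 157 L.
W = PΔV = 88.7×(157−180) kPa·L = -2110 J.
ΔU = nCvΔT = 4.72×33.3×(354−408) = -8440 J.
Q = ΔU + W = nCpΔT = -10600 J.
Net over both steps: W = 25300 J, Q = -10600 J, ΔU = -35900 J.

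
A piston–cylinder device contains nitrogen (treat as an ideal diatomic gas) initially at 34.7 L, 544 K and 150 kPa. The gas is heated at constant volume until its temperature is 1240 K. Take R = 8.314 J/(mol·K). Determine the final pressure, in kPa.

Isochoric: V stays 34.7 L; P/T = const ⇒ T₂ = 1240 K, P₂ = 342 kPa.

342 kPa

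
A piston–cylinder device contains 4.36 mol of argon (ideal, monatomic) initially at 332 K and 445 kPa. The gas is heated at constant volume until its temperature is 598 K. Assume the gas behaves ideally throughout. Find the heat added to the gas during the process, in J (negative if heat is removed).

V₁ = nRT₁/P₁ = 4.36×8.314×332/445 = 27.0 L.
Isochoric: V stays 27.0 L; P/T = const ⇒ T₂ = 598 K, P₂ = 802 kPa.
W = 0 (no volume change).
ΔU = nCvΔT = 4.36×12.5×(598−332) = 14500 J.
Q = ΔU = 14500 J.

14500 J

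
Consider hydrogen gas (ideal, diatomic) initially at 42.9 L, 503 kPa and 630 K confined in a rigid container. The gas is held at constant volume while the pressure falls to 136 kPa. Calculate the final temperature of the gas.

170 K

Isochoric: V stays 42.9 L; P/T = const ⇒ T₂ = 170 K, P₂ = 136 kPa.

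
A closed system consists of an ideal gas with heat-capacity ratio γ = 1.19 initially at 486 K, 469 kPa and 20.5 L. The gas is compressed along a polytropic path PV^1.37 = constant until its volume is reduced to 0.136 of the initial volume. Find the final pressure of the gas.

7210 kPa

Polytropic n=1.37: T₂ = T₁(V₁/V₂)^(n−1) = 486×(7.35)^0.37 = 1020 K; P₂ = P₁(V₁/V₂)^n = 7210 kPa.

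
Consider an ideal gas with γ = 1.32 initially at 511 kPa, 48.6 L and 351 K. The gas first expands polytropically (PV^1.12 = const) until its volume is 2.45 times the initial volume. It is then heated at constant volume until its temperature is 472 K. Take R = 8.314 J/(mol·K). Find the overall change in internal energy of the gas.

26800 J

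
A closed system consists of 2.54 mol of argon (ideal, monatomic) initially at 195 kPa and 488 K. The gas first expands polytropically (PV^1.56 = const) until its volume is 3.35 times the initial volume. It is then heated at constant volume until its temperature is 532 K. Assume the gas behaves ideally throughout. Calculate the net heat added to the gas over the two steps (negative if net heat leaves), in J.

V₁ = nRT₁/P₁ = 2.54×8.314×488/195 = 52.8 L.
Step 1 — Polytropic n=1.56: T₂ = T₁(V₁/V₂)^(n−1) = 488×(0.299)^0.56 = 248 K; P₂ = P₁(V₁/V₂)^n = 29.6 kPa.
W = (P₁V₁−P₂V₂)/(n−1) = (195×52.8−29.6×177)/0.56 = 9050 J.
ΔU = nCvΔT = 2.54×12.5×(248−488) = -7600 J.
Q = ΔU + W = 1450 J.
State after step 1: P = 29.6 kPa, V = 177 L, T = 248 K.
Step 2 — Isochoric: V stays 177 L; P/T = const ⇒ T₂ = 532 K, P₂ = 63.5 kPa.
W = 0 (no volume change).
ΔU = nCvΔT = 2.54×12.5×(532−248) = 9000 J.
Q = ΔU = 9000 J.
Net over both steps: W = 9050 J, Q = 10400 J, ΔU = 1390 J.

10400 J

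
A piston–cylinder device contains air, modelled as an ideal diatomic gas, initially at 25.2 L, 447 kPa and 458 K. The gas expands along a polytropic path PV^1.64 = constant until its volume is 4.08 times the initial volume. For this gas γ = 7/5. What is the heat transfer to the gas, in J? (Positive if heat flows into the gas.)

n = P₁V₁/(RT₁) = 447×25.2/(8.314×458) = 2.96 mol.
Polytropic n=1.64: T₂ = T₁(V₁/V₂)^(n−1) = 458×(0.245)^0.64 = 186 K; P₂ = P₁(V₁/V₂)^n = 44.5 kPa.
W = (P₁V₁−P₂V₂)/(n−1) = (447×25.2−44.5×103)/0.64 = 10400 J.
ΔU = nCvΔT = 2.96×20.8×(186−458) = -16700 J.
Q = ΔU + W = -6270 J.

-6270 J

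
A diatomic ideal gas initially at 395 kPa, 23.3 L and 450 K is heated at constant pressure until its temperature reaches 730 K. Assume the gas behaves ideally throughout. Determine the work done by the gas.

n = P₁V₁/(RT₁) = 395×23.3/(8.314×450) = 2.46 mol.
Isobaric: P stays 395 kPa; V/T = const ⇒ T₂ = 730 K, V₂ = 37.8 L.
W = PΔV = 395×(37.8−23.3) kPa·L = 5730 J.

5730 J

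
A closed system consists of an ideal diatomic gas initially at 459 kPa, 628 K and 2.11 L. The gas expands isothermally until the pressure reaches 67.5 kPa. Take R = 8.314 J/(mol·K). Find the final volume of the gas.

14.3 L

Isothermal: T stays 628 K; PV = const ⇒ V₂ = 14.3 L, P₂ = 67.5 kPa.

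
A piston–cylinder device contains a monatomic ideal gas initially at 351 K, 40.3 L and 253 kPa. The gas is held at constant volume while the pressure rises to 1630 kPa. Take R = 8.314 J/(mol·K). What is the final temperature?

Isochoric: V stays 40.3 L; P/T = const ⇒ T₂ = 2260 K, P₂ = 1630 kPa.

2260 K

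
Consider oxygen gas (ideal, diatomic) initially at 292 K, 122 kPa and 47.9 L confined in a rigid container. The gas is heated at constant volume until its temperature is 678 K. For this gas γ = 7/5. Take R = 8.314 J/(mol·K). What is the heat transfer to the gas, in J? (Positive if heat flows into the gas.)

19300 J

n = P₁V₁/(RT₁) = 122×47.9/(8.314×292) = 2.41 mol.
Isochoric: V stays 47.9 L; P/T = const ⇒ T₂ = 678 K, P₂ = 283 kPa.
W = 0 (no volume change).
ΔU = nCvΔT = 2.41×20.8×(678−292) = 19300 J.
Q = ΔU = 19300 J.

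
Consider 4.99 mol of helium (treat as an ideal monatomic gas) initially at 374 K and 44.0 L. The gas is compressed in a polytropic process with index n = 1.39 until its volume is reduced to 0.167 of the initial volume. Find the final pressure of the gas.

4240 kPa

P₁ = nRT₁/V₁ = 4.99×8.314×374/44.0 = 353 kPa.
Polytropic n=1.39: T₂ = T₁(V₁/V₂)^(n−1) = 374×(5.99)^0.39 = 752 K; P₂ = P₁(V₁/V₂)^n = 4240 kPa.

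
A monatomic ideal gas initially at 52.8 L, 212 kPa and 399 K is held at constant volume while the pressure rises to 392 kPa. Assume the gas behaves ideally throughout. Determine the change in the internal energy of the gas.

n = P₁V₁/(RT₁) = 212×52.8/(8.314×399) = 3.37 mol.
Isochoric: V stays 52.8 L; P/T = const ⇒ T₂ = 738 K, P₂ = 392 kPa.
For an ideal gas ΔU = nCvΔT with Cv = (3/2)R = 12.5 J/(mol·K).
ΔU = 3.37×12.5×(738−399) = 14300 J.

14300 J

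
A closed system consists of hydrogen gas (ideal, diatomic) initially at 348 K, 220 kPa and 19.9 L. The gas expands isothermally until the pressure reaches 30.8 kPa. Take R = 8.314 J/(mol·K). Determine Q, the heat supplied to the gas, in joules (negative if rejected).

n = P₁V₁/(RT₁) = 220×19.9/(8.314×348) = 1.51 mol.
Isothermal: T stays 348 K; PV = const ⇒ V₂ = 142 L, P₂ = 30.8 kPa.
ΔU = 0 (ideal gas, T constant).
W = nRT ln(V₂/V₁) = 1.51×8.314×348×ln(7.14) = 8610 J.
Q = ΔU + W = 8610 J.

8610 J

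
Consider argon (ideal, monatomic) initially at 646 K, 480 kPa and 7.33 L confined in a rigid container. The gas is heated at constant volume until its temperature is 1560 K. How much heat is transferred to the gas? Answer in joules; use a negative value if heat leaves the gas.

n = P₁V₁/(RT₁) = 480×7.33/(8.314×646) = 0.655 mol.
Isochoric: V stays 7.33 L; P/T = const ⇒ T₂ = 1560 K, P₂ = 1160 kPa.
W = 0 (no volume change).
ΔU = nCvΔT = 0.655×12.5×(1560−646) = 7470 J.
Q = ΔU = 7470 J.

7470 J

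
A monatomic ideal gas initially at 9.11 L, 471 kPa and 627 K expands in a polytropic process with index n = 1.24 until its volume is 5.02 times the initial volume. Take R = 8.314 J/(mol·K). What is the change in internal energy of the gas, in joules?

n = P₁V₁/(RT₁) = 471×9.11/(8.314×627) = 0.823 mol.
Polytropic n=1.24: T₂ = T₁(V₁/V₂)^(n−1) = 627×(0.199)^0.24 = 426 K; P₂ = P₁(V₁/V₂)^n = 63.7 kPa.
For an ideal gas ΔU = nCvΔT with Cv = (3/2)R = 12.5 J/(mol·K).
ΔU = 0.823×12.5×(426−627) = -2070 J.

-2070 J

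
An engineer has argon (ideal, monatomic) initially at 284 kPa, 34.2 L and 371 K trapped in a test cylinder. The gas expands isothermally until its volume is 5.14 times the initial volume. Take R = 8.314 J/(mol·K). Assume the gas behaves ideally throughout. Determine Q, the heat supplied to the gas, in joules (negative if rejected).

15900 J

n = P₁V₁/(RT₁) = 284×34.2/(8.314×371) = 3.15 mol.
Isothermal: T stays 371 K; PV = const ⇒ V₂ = 176 L, P₂ = 55.3 kPa.
ΔU = 0 (ideal gas, T constant).
W = nRT ln(V₂/V₁) = 3.15×8.314×371×ln(5.14) = 15900 J.
Q = ΔU + W = 15900 J.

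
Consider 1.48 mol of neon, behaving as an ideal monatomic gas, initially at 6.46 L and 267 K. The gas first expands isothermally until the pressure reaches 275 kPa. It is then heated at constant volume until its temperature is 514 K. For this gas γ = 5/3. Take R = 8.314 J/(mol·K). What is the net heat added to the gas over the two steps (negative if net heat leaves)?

6580 J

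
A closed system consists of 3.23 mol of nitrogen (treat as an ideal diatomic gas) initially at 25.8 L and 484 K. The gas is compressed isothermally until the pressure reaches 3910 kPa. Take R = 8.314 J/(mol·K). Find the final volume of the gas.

P₁ = nRT₁/V₁ = 3.23×8.314×484/25.8 = 504 kPa.
Isothermal: T stays 484 K; PV = const ⇒ V₂ = 3.32 L, P₂ = 3910 kPa.

3.32 L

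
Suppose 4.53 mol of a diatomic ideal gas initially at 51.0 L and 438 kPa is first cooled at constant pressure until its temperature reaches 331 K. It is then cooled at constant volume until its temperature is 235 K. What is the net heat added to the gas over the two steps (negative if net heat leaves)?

T₁ = P₁V₁/(nR) = 438×51.0/(4.53×8.314) = 593 K.
Step 1 — Isobaric: P stays 438 kPa; V/T = const ⇒ T₂ = 331 K, V₂ = 28.5 L.
W = PΔV = 438×(28.5−51.0) kPa·L = -9870 J.
ΔU = nCvΔT = 4.53×20.8×(331−593) = -24700 J.
Q = ΔU + W = nCpΔT = -34600 J.
State after step 1: P = 438 kPa, V = 28.5 L, T = 331 K.
Step 2 — Isochoric: V stays 28.5 L; P/T = const ⇒ T₂ = 235 K, P₂ = 311 kPa.
W = 0 (no volume change).
ΔU = nCvΔT = 4.53×20.8×(235−331) = -9040 J.
Q = ΔU = -9040 J.
Net over both steps: W = -9870 J, Q = -43600 J, ΔU = -33700 J.

-43600 J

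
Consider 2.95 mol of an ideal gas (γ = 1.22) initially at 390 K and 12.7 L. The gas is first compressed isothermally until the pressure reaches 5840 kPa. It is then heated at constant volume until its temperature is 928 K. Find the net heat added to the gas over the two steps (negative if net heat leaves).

P₁ = nRT₁/V₁ = 2.95×8.314×390/12.7 = 753 kPa.
Step 1 — Isothermal: T stays 390 K; PV = const ⇒ V₂ = 1.64 L, P₂ = 5840 kPa.
ΔU = 0 (ideal gas, T constant).
W = nRT ln(V₂/V₁) = 2.95×8.314×390×ln(0.129) = -19600 J.
Q = ΔU + W = -19600 J.
State after step 1: P = 5840 kPa, V = 1.64 L, T = 390 K.
Step 2 — Isochoric: V stays 1.64 L; P/T = const ⇒ T₂ = 928 K, P₂ = 13900 kPa.
W = 0 (no volume change).
ΔU = nCvΔT = 2.95×37.8×(928−390) = 60000 J.
Q = ΔU = 60000 J.
Net over both steps: W = -19600 J, Q = 40400 J, ΔU = 60000 J.

40400 J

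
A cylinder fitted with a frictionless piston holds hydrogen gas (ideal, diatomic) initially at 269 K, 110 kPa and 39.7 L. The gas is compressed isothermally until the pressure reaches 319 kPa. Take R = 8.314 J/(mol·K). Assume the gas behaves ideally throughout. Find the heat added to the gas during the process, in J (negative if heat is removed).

-4650 J

n = P₁V₁/(RT₁) = 110×39.7/(8.314×269) = 1.95 mol.
Isothermal: T stays 269 K; PV = const ⇒ V₂ = 13.7 L, P₂ = 319 kPa.
ΔU = 0 (ideal gas, T constant).
W = nRT ln(V₂/V₁) = 1.95×8.314×269×ln(0.345) = -4650 J.
Q = ΔU + W = -4650 J.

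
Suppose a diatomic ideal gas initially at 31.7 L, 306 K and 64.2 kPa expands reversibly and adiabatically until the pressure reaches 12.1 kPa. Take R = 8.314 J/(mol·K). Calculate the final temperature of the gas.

Adiabatic: T₂/T₁ = (P₂/P₁)^((γ−1)/γ) ⇒ T₂ = 306×(0.188)^0.286 = 190 K; V₂ = 104 L.

190 K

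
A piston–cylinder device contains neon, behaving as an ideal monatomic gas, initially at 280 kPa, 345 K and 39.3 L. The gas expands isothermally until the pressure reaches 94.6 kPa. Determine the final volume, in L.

Isothermal: T stays 345 K; PV = const ⇒ V₂ = 116 L, P₂ = 94.6 kPa.

116 L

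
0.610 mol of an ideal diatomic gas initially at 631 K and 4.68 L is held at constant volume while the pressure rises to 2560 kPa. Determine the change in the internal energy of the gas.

22000 J

P₁ = nRT₁/V₁ = 0.610×8.314×631/4.68 = 684 kPa.
Isochoric: V stays 4.68 L; P/T = const ⇒ T₂ = 2360 K, P₂ = 2560 kPa.
For an ideal gas ΔU = nCvΔT with Cv = (5/2)R = 20.8 J/(mol·K).
ΔU = 0.610×20.8×(2360−631) = 22000 J.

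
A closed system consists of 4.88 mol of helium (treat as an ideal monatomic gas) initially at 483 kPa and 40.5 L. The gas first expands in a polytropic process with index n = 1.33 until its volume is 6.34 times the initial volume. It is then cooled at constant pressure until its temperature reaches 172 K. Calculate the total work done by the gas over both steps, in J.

23400 J

T₁ = P₁V₁/(nR) = 483×40.5/(4.88×8.314) = 482 K.
Step 1 — Polytropic n=1.33: T₂ = T₁(V₁/V₂)^(n−1) = 482×(0.158)^0.33 = 262 K; P₂ = P₁(V₁/V₂)^n = 41.4 kPa.
W = (P₁V₁−P₂V₂)/(n−1) = (483×40.5−41.4×257)/0.33 = 27100 J.
ΔU = nCvΔT = 4.88×12.5×(262−482) = -13400 J.
Q = ΔU + W = 13700 J.
State after step 1: P = 41.4 kPa, V = 257 L, T = 262 K.
Step 2 — Isobaric: P stays 41.4 kPa; V/T = const ⇒ T₂ = 172 K, V₂ = 168 L.
W = PΔV = 41.4×(168−257) kPa·L = -3660 J.
ΔU = nCvΔT = 4.88×12.5×(172−262) = -5480 J.
Q = ΔU + W = nCpΔT = -9140 J.
Net over both steps: W = 23400 J, Q = 4520 J, ΔU = -18900 J.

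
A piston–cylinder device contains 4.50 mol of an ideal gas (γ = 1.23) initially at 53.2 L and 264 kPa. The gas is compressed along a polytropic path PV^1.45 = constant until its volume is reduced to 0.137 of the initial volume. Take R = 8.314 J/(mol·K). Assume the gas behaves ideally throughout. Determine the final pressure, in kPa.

4710 kPa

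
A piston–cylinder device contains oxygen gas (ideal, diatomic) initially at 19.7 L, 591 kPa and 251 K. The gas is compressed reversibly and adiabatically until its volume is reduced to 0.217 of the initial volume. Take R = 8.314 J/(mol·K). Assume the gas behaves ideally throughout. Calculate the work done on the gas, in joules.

24500 J

n = P₁V₁/(RT₁) = 591×19.7/(8.314×251) = 5.58 mol.
Adiabatic: TV^(γ−1) = const ⇒ T₂ = 251×(4.61)^0.400 = 462 K; PV^γ = const ⇒ P₂ = 5020 kPa.
ΔU = nCvΔT = 5.58×20.8×(462−251) = 24500 J.
Q = 0 for an adiabatic process, so W = −ΔU = -24500 J.
Work done on the gas = −W_by = 24500 J.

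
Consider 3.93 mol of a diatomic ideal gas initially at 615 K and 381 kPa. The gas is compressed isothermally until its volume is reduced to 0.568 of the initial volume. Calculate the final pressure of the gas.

671 kPa

V₁ = nRT₁/P₁ = 3.93×8.314×615/381 = 52.7 L.
Isothermal: T stays 615 K; PV = const ⇒ V₂ = 30.0 L, P₂ = 671 kPa.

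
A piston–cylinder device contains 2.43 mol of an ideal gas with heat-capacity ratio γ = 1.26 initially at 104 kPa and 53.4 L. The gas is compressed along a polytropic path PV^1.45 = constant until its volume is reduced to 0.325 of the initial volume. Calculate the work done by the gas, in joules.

-8120 J

T₁ = P₁V₁/(nR) = 104×53.4/(2.43×8.314) = 275 K.
Polytropic n=1.45: T₂ = T₁(V₁/V₂)^(n−1) = 275×(3.08)^0.45 = 456 K; P₂ = P₁(V₁/V₂)^n = 531 kPa.
W = (P₁V₁−P₂V₂)/(n−1) = (104×53.4−531×17.4)/0.45 = -8120 J.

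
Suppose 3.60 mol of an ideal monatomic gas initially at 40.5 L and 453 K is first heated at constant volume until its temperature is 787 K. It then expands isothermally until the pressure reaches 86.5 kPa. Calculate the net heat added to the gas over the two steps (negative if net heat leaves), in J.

59900 J

P₁ = nRT₁/V₁ = 3.60×8.314×453/40.5 = 335 kPa.
Step 1 — Isochoric: V stays 40.5 L; P/T = const ⇒ T₂ = 787 K, P₂ = 582 kPa.
W = 0 (no volume change).
ΔU = nCvΔT = 3.60×12.5×(787−453) = 15000 J.
Q = ΔU = 15000 J.
State after step 1: P = 582 kPa, V = 40.5 L, T = 787 K.
Step 2 — Isothermal: T stays 787 K; PV = const ⇒ V₂ = 272 L, P₂ = 86.5 kPa.
ΔU = 0 (ideal gas, T constant).
W = nRT ln(V₂/V₁) = 3.60×8.314×787×ln(6.72) = 44900 J.
Q = ΔU + W = 44900 J.
Net over both steps: W = 44900 J, Q = 59900 J, ΔU = 15000 J.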